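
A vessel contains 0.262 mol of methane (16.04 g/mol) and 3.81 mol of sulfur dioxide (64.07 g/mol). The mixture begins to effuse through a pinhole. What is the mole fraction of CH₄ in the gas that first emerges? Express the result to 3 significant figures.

0.121

Rate_i ∝ x_i/√M_i (Graham's law weighted by mole fraction), so the effusate composition follows n_i/√M_i.
x_CH₄(eff) = (n_CH₄/√M_CH₄) / (n_CH₄/√M_CH₄ + n_SO₂/√M_SO₂)
= (0.262/√16.04) / (0.262/√16.04 + 3.81/√64.07) = 0.06542/(0.06542 + 0.4760) = 0.121.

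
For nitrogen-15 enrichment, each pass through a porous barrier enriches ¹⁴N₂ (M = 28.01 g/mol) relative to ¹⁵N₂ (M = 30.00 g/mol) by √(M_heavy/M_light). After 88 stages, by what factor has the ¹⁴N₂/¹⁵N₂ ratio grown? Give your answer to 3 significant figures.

After 88 stages the ratio has grown by (√(30.00/28.01))^88 = (30.00/28.01)^(88/2).
= 1.07105^44 = 20.5.

20.5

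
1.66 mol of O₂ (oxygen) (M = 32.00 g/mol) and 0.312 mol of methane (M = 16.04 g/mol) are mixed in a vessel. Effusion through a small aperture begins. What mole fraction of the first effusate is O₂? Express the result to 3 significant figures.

Rate_i ∝ x_i/√M_i (Graham's law weighted by mole fraction), so the effusate composition follows n_i/√M_i.
Mole fraction of O₂ in the effusate = (n_O₂/√M_O₂) / (n_O₂/√M_O₂ + n_CH₄/√M_CH₄)
= (1.66/√32.00) / (1.66/√32.00 + 0.312/√16.04) = 0.2934/(0.2934 + 0.07790) = 0.790.

0.790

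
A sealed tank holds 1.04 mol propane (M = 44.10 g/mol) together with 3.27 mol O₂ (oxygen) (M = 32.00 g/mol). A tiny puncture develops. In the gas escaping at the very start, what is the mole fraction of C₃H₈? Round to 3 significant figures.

Each component's effusion rate ∝ (its partial pressure)·(1/√M) ∝ n_i/√M_i.
x_C₃H₈(eff) = (n_C₃H₈/√M_C₃H₈) / (n_C₃H₈/√M_C₃H₈ + n_O₂/√M_O₂)
= (1.04/√44.10) / (1.04/√44.10 + 3.27/√32.00) = 0.1566/(0.1566 + 0.5781) = 0.213.

0.213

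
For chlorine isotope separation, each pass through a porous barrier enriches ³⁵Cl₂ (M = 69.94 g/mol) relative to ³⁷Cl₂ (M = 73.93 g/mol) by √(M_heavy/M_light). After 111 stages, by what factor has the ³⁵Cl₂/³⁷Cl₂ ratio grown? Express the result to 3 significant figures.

21.7

Overall factor = α^111 with α = √(73.93/69.94), i.e. (73.93/69.94)^(111/2).
= 1.05705^(111/2) = 21.7.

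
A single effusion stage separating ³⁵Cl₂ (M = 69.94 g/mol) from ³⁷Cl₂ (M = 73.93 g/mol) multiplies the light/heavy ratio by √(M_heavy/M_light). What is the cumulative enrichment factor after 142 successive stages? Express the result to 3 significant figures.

51.4

After 142 stages the ratio has grown by (√(73.93/69.94))^142 = (73.93/69.94)^(142/2).
= 1.05705^71 = 51.4.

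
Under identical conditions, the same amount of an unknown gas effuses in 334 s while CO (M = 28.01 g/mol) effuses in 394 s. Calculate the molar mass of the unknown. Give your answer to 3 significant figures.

20.1 g/mol

Since effusion rate ∝ 1/√M, t_X/t_CO = √(M_X/M_CO).
334/394 = 0.8477 = √(M_X/28.01)
M_X = 28.01 × 0.8477² = 28.01 × 0.7186 = 20.1 g/mol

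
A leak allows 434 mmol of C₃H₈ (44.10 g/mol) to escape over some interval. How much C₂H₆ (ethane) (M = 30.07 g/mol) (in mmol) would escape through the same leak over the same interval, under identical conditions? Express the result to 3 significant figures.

526 mmol

Since effusion rate ∝ 1/√M, rate_C₂H₆/rate_C₃H₈ = √(M_C₃H₈/M_C₂H₆) = √(44.10/30.07) = √1.467 = 1.211.
So the amount for C₂H₆ is 434 × 1.211 = 526 mmol.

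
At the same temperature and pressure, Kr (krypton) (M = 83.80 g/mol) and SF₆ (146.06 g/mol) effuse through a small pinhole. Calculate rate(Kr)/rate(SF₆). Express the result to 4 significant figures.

Since effusion rate ∝ 1/√M, rate_Kr/rate_SF₆ = √(M_SF₆/M_Kr) = √(146.06/83.80) = √1.743 = 1.320.

1.320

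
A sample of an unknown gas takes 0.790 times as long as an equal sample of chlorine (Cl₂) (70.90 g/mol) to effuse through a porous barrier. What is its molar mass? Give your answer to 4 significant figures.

Since effusion rate ∝ 1/√M, t_X/t_Cl₂ = √(M_X/M_Cl₂).
0.790 = √(M_X/70.90)
M_X = 70.90 × 0.790² = 70.90 × 0.6241 = 44.25 g/mol

44.25 g/mol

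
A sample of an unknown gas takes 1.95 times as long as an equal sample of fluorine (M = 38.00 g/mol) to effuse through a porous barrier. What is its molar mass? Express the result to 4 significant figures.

144.5 g/mol

Using Graham's law: t_X/t_F₂ = √(M_X/M_F₂).
1.95 = √(M_X/38.00)
M_X = 38.00 × 1.95² = 38.00 × 3.802 = 144.5 g/mol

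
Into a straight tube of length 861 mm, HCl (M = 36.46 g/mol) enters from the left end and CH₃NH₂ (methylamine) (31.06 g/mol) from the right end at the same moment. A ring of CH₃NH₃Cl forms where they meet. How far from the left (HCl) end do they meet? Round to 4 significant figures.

In equal time, each gas travels a distance ∝ its rate ∝ 1/√M, so d_HCl/d_CH₃NH₂ = √(M_CH₃NH₂/M_HCl) = √(31.06/36.46) = 0.9230.
With d_HCl + d_CH₃NH₂ = 861 mm, d_CH₃NH₂ = 861/(1 + 0.9230) = 447.7 mm.
d_HCl = 861 − 447.7 = 413.3 mm.

413.3 mm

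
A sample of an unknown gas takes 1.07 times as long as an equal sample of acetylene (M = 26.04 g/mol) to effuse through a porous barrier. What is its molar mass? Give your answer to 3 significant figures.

Using Graham's law: t_X/t_C₂H₂ = √(M_X/M_C₂H₂).
1.07 = √(M_X/26.04)
M_X = 26.04 × 1.07² = 26.04 × 1.145 = 29.8 g/mol

29.8 g/mol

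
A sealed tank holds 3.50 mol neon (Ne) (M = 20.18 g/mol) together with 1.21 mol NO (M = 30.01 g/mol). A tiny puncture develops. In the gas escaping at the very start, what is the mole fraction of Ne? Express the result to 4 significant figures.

0.7791

Rate_i ∝ x_i/√M_i (Graham's law weighted by mole fraction), so the effusate composition follows n_i/√M_i.
Mole fraction of Ne in the effusate = (n_Ne/√M_Ne) / (n_Ne/√M_Ne + n_NO/√M_NO)
= (3.50/√20.18) / (3.50/√20.18 + 1.21/√30.01) = 0.7791/(0.7791 + 0.2209) = 0.7791.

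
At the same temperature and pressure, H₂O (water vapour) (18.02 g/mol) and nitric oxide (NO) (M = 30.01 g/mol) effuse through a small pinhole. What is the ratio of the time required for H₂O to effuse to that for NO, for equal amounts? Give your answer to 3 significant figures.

0.775

Using Graham's law: t_H₂O/t_NO = √(M_H₂O/M_NO) = √(18.02/30.01) = √0.6005 = 0.775.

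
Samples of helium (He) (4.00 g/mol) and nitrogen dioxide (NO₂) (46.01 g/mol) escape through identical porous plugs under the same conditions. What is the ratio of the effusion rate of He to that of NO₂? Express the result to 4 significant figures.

From Graham's law, rate_He/rate_NO₂ = √(M_NO₂/M_He) = √(46.01/4.00) = √11.50 = 3.392.

3.392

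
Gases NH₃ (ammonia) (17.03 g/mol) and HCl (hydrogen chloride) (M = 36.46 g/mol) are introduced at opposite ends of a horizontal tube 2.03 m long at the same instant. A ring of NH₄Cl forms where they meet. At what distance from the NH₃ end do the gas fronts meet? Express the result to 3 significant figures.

1.21 m

The fronts meet when d_NH₃ + d_HCl = L with d_NH₃/d_HCl = √(M_HCl/M_NH₃) (Graham's law). Here √(M_HCl/M_NH₃) = √(36.46/17.03) = 1.463.
With d_NH₃ + d_HCl = 2.03 m, d_HCl = 2.03/(1 + 1.463) = 0.8241 m.
d_NH₃ = 2.03 − 0.8241 = 1.21 m.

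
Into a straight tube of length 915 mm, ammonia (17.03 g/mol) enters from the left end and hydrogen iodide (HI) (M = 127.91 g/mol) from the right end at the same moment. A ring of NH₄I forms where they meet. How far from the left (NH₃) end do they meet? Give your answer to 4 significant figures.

The fronts meet when d_NH₃ + d_HI = L with d_NH₃/d_HI = √(M_HI/M_NH₃) (Graham's law). Here √(M_HI/M_NH₃) = √(127.91/17.03) = 2.741.
With d_NH₃ + d_HI = 915 mm, d_HI = 915/(1 + 2.741) = 244.6 mm.
d_NH₃ = 915 − 244.6 = 670.4 mm.

670.4 mm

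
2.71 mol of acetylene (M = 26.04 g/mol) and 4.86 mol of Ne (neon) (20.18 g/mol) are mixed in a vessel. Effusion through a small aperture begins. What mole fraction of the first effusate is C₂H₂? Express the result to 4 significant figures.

0.3293

Each component's effusion rate ∝ (its partial pressure)·(1/√M) ∝ n_i/√M_i.
x_C₂H₂(eff) = (n_C₂H₂/√M_C₂H₂) / (n_C₂H₂/√M_C₂H₂ + n_Ne/√M_Ne)
= (2.71/√26.04) / (2.71/√26.04 + 4.86/√20.18) = 0.5311/(0.5311 + 1.082) = 0.3293.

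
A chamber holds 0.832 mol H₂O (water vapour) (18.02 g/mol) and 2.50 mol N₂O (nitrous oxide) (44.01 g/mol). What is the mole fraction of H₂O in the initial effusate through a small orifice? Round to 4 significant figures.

Rate_i ∝ x_i/√M_i (Graham's law weighted by mole fraction), so the effusate composition follows n_i/√M_i.
x_H₂O(eff) = (n_H₂O/√M_H₂O) / (n_H₂O/√M_H₂O + n_N₂O/√M_N₂O)
= (0.832/√18.02) / (0.832/√18.02 + 2.50/√44.01) = 0.1960/(0.1960 + 0.3768) = 0.3421.

0.3421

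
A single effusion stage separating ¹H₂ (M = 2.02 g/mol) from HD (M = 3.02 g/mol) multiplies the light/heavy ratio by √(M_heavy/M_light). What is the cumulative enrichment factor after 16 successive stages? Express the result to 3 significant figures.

After 16 stages the ratio has grown by (√(3.02/2.02))^16 = (3.02/2.02)^(16/2).
= 1.49505^8 = 25.0.

25.0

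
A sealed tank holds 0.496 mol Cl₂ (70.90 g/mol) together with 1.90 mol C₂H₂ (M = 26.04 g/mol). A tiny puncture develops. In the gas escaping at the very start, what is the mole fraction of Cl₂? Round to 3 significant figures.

0.137

The effusion rate of species i is ∝ p_i/√M_i ∝ n_i/√M_i.
So x_Cl₂ in the escaping gas = (n_Cl₂/√M_Cl₂) / Σ(n_i/√M_i)
= (0.496/√70.90) / (0.496/√70.90 + 1.90/√26.04) = 0.05891/(0.05891 + 0.3723) = 0.137.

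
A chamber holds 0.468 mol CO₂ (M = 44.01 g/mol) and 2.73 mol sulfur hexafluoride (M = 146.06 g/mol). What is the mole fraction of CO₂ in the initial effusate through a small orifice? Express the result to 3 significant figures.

0.238

Effusion rate of each component ∝ n_i/√M_i (partial pressure × 1/√M).
Mole fraction of CO₂ in the effusate = (n_CO₂/√M_CO₂) / (n_CO₂/√M_CO₂ + n_SF₆/√M_SF₆)
= (0.468/√44.01) / (0.468/√44.01 + 2.73/√146.06) = 0.07055/(0.07055 + 0.2259) = 0.238.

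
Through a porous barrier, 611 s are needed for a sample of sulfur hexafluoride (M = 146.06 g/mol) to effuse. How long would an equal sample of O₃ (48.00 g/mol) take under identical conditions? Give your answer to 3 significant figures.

By Graham's law, t_O₃/t_SF₆ = √(M_O₃/M_SF₆) = √(48.00/146.06) = √0.3286 = 0.5733.
So the time for O₃ is 611 × 0.5733 = 350 s.

350 s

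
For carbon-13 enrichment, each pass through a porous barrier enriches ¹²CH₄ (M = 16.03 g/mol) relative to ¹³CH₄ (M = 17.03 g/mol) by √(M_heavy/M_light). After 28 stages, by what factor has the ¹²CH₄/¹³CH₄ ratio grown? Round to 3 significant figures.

2.33

Each stage multiplies the ratio by α = √(17.03/16.03), so after 28 stages the overall factor is α^28 = (17.03/16.03)^(28/2).
= 1.06238^14 = 2.33.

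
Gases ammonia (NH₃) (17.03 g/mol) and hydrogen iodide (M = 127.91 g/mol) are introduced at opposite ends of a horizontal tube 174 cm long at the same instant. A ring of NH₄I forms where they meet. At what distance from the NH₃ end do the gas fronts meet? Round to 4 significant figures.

127.5 cm

Graham's law gives d_NH₃/d_HI = rate_NH₃/rate_HI = √(M_HI/M_NH₃) = √(127.91/17.03) = 2.741.
With d_NH₃ + d_HI = 174 cm, d_HI = 174/(1 + 2.741) = 46.52 cm.
d_NH₃ = 174 − 46.52 = 127.5 cm.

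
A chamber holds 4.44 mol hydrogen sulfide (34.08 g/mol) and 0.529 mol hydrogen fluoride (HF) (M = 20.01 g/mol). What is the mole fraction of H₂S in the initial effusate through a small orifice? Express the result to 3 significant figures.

0.865

Rate_i ∝ x_i/√M_i (Graham's law weighted by mole fraction), so the effusate composition follows n_i/√M_i.
So x_H₂S in the escaping gas = (n_H₂S/√M_H₂S) / Σ(n_i/√M_i)
= (4.44/√34.08) / (4.44/√34.08 + 0.529/√20.01) = 0.7606/(0.7606 + 0.1183) = 0.865.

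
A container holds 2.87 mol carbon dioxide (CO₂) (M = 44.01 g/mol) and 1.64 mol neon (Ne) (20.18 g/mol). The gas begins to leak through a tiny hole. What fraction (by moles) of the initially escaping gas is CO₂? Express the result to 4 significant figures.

0.5423

Each component's effusion rate ∝ (its partial pressure)·(1/√M) ∝ n_i/√M_i.
So x_CO₂ in the escaping gas = (n_CO₂/√M_CO₂) / Σ(n_i/√M_i)
= (2.87/√44.01) / (2.87/√44.01 + 1.64/√20.18) = 0.4326/(0.4326 + 0.3651) = 0.5423.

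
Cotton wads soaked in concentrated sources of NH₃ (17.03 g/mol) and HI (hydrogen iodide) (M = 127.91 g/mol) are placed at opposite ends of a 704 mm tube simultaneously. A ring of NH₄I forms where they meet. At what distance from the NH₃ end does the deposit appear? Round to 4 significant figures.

515.8 mm

The fronts meet when d_NH₃ + d_HI = L with d_NH₃/d_HI = √(M_HI/M_NH₃) (Graham's law). Here √(M_HI/M_NH₃) = √(127.91/17.03) = 2.741.
With d_NH₃ + d_HI = 704 mm, d_HI = 704/(1 + 2.741) = 188.2 mm.
d_NH₃ = 704 − 188.2 = 515.8 mm.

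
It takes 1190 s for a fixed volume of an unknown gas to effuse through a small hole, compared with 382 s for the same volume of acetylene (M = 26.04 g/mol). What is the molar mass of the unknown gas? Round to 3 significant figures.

253 g/mol

Since effusion rate ∝ 1/√M, t_X/t_C₂H₂ = √(M_X/M_C₂H₂).
1190/382 = 3.115 = √(M_X/26.04)
M_X = 26.04 × 3.115² = 26.04 × 9.704 = 253 g/mol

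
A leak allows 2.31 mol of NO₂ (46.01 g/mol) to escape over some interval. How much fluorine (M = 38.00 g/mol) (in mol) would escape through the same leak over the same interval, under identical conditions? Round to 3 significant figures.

2.54 mol

From Graham's law, rate_F₂/rate_NO₂ = √(M_NO₂/M_F₂) = √(46.01/38.00) = √1.211 = 1.100.
So the amount for F₂ is 2.31 × 1.100 = 2.54 mol.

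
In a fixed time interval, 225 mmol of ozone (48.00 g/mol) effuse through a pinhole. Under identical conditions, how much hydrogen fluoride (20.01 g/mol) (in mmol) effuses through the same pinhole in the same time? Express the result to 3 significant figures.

Using Graham's law: rate_HF/rate_O₃ = √(M_O₃/M_HF) = √(48.00/20.01) = √2.399 = 1.549.
So the amount for HF is 225 × 1.549 = 348 mmol.

348 mmol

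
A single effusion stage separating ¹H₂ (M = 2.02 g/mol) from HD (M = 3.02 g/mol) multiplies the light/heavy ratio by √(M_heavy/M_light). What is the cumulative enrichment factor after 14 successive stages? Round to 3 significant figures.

16.7

Each stage multiplies the ratio by α = √(3.02/2.02), so after 14 stages the overall factor is α^14 = (3.02/2.02)^(14/2).
= 1.49505^7 = 16.7.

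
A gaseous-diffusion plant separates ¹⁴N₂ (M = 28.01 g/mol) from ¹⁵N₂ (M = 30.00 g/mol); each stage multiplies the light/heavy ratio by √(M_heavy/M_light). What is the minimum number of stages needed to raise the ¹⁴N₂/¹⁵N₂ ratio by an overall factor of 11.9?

Per stage α = (30.00/28.01)^(1/2) = 1.07105^0.5, giving ln α = 0.03432.
Need α^N ≥ 11.9 ⇒ N ≥ ln(11.9) / ln α = 2.477 / 0.03432 = 72.16.
Minimum whole number of stages: N = 73.

73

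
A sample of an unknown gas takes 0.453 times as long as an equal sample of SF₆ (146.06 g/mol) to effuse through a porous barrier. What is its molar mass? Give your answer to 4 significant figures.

Graham's law gives t_X/t_SF₆ = √(M_X/M_SF₆).
0.453 = √(M_X/146.06)
M_X = 146.06 × 0.453² = 146.06 × 0.2052 = 29.97 g/mol

29.97 g/mol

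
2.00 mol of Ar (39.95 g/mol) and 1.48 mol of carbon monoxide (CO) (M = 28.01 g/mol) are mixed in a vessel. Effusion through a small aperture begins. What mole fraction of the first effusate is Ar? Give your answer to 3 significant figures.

Effusion rate of each component ∝ n_i/√M_i (partial pressure × 1/√M).
Mole fraction of Ar in the effusate = (n_Ar/√M_Ar) / (n_Ar/√M_Ar + n_CO/√M_CO)
= (2.00/√39.95) / (2.00/√39.95 + 1.48/√28.01) = 0.3164/(0.3164 + 0.2796) = 0.531.

0.531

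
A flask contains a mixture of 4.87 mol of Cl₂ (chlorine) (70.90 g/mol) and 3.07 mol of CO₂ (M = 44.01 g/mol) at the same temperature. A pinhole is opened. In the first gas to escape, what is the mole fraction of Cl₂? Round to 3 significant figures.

Effusion rate of each component ∝ n_i/√M_i (partial pressure × 1/√M).
x_Cl₂(eff) = (n_Cl₂/√M_Cl₂) / (n_Cl₂/√M_Cl₂ + n_CO₂/√M_CO₂)
= (4.87/√70.90) / (4.87/√70.90 + 3.07/√44.01) = 0.5784/(0.5784 + 0.4628) = 0.556.

0.556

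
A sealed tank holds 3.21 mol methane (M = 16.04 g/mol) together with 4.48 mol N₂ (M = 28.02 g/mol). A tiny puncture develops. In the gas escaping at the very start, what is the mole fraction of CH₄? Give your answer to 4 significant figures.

0.4864

Each component's effusion rate ∝ (its partial pressure)·(1/√M) ∝ n_i/√M_i.
Mole fraction of CH₄ in the effusate = (n_CH₄/√M_CH₄) / (n_CH₄/√M_CH₄ + n_N₂/√M_N₂)
= (3.21/√16.04) / (3.21/√16.04 + 4.48/√28.02) = 0.8015/(0.8015 + 0.8463) = 0.4864.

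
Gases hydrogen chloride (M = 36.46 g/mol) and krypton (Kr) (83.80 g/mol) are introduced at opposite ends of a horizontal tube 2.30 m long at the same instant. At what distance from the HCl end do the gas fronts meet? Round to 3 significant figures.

The fronts meet when d_HCl + d_Kr = L with d_HCl/d_Kr = √(M_Kr/M_HCl) (Graham's law). Here √(M_Kr/M_HCl) = √(83.80/36.46) = 1.516.
With d_HCl + d_Kr = 2.30 m, d_Kr = 2.30/(1 + 1.516) = 0.9141 m.
d_HCl = 2.30 − 0.9141 = 1.39 m.

1.39 m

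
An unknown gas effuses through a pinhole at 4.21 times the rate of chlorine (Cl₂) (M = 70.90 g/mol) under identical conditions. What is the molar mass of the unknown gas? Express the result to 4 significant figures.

4.000 g/mol

Graham's law gives rate_X/rate_Cl₂ = √(M_Cl₂/M_X).
4.21 = √(70.90/M_X)
M_X = 70.90 / 4.21² = 70.90 / 17.72 = 4.000 g/mol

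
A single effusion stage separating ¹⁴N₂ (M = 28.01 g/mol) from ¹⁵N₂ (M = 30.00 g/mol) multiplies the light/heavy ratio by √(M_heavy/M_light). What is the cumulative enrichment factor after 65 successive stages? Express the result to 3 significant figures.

The single-stage factor is √(M_heavy/M_light), so 65 stages give [√(30.00/28.01)]^65 = (30.00/28.01)^(65/2).
= 1.07105^(65/2) = 9.31.

9.31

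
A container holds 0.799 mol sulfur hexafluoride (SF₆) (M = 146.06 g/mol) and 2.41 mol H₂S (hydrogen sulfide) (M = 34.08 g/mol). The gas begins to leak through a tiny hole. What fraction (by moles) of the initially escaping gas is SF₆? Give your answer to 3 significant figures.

0.138

Each component's effusion rate ∝ (its partial pressure)·(1/√M) ∝ n_i/√M_i.
So x_SF₆ in the escaping gas = (n_SF₆/√M_SF₆) / Σ(n_i/√M_i)
= (0.799/√146.06) / (0.799/√146.06 + 2.41/√34.08) = 0.06611/(0.06611 + 0.4128) = 0.138.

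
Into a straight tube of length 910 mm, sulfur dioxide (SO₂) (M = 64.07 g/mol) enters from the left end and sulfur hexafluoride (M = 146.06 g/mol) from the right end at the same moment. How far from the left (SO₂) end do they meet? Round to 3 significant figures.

547 mm

Distances travelled in equal time are proportional to diffusion rates, so d_SO₂/d_SF₆ = √(M_SF₆/M_SO₂) = √(146.06/64.07) = 1.510.
With d_SO₂ + d_SF₆ = 910 mm, d_SF₆ = 910/(1 + 1.510) = 362.6 mm.
d_SO₂ = 910 − 362.6 = 547 mm.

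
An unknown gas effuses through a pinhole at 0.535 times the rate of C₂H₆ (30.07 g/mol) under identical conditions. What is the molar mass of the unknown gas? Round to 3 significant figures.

105 g/mol

Using Graham's law: rate_X/rate_C₂H₆ = √(M_C₂H₆/M_X).
0.535 = √(30.07/M_X)
M_X = 30.07 / 0.535² = 30.07 / 0.2862 = 105 g/mol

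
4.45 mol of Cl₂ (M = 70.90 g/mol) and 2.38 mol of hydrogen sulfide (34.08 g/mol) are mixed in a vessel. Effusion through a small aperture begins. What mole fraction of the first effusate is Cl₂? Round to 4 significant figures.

Effusion rate of each component ∝ n_i/√M_i (partial pressure × 1/√M).
So x_Cl₂ in the escaping gas = (n_Cl₂/√M_Cl₂) / Σ(n_i/√M_i)
= (4.45/√70.90) / (4.45/√70.90 + 2.38/√34.08) = 0.5285/(0.5285 + 0.4077) = 0.5645.

0.5645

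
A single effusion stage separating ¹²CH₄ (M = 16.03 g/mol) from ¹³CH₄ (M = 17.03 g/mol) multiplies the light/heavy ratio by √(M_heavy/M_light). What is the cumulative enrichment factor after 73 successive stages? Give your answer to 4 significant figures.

9.105

The single-stage factor is √(M_heavy/M_light), so 73 stages give [√(17.03/16.03)]^73 = (17.03/16.03)^(73/2).
= 1.06238^(73/2) = 9.105.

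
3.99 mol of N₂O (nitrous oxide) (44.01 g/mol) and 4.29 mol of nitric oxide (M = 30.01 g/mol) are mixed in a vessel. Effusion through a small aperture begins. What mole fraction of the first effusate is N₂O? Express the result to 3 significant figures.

Each component's effusion rate ∝ (its partial pressure)·(1/√M) ∝ n_i/√M_i.
Mole fraction of N₂O in the effusate = (n_N₂O/√M_N₂O) / (n_N₂O/√M_N₂O + n_NO/√M_NO)
= (3.99/√44.01) / (3.99/√44.01 + 4.29/√30.01) = 0.6014/(0.6014 + 0.7831) = 0.434.

0.434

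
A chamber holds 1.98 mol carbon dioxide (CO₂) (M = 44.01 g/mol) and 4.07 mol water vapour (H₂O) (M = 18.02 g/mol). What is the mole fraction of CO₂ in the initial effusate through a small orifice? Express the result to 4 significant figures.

The effusion rate of species i is ∝ p_i/√M_i ∝ n_i/√M_i.
Mole fraction of CO₂ in the effusate = (n_CO₂/√M_CO₂) / (n_CO₂/√M_CO₂ + n_H₂O/√M_H₂O)
= (1.98/√44.01) / (1.98/√44.01 + 4.07/√18.02) = 0.2985/(0.2985 + 0.9588) = 0.2374.

0.2374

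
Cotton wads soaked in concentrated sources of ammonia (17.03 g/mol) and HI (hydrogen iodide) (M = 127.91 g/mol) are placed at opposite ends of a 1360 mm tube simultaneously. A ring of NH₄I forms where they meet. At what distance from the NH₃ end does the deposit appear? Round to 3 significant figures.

In equal time, each gas travels a distance ∝ its rate ∝ 1/√M, so d_NH₃/d_HI = √(M_HI/M_NH₃) = √(127.91/17.03) = 2.741.
With d_NH₃ + d_HI = 1360 mm, d_HI = 1360/(1 + 2.741) = 363.6 mm.
d_NH₃ = 1360 − 363.6 = 996 mm.

996 mm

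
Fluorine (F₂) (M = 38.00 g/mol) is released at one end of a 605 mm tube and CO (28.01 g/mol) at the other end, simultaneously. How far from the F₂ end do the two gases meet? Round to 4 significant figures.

Distances travelled in equal time are proportional to diffusion rates, so d_F₂/d_CO = √(M_CO/M_F₂) = √(28.01/38.00) = 0.8585.
With d_F₂ + d_CO = 605 mm, d_CO = 605/(1 + 0.8585) = 325.5 mm.
d_F₂ = 605 − 325.5 = 279.5 mm.

279.5 mm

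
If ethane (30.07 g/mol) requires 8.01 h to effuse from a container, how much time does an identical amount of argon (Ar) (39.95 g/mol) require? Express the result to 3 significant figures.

Using Graham's law: t_Ar/t_C₂H₆ = √(M_Ar/M_C₂H₆) = √(39.95/30.07) = √1.329 = 1.153.
So the time for Ar is 8.01 × 1.153 = 9.23 h.

9.23 h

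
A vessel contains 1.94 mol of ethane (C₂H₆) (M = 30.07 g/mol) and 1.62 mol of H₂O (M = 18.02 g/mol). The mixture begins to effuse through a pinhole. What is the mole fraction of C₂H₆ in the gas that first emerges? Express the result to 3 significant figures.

0.481

Each component's effusion rate ∝ (its partial pressure)·(1/√M) ∝ n_i/√M_i.
Mole fraction of C₂H₆ in the effusate = (n_C₂H₆/√M_C₂H₆) / (n_C₂H₆/√M_C₂H₆ + n_H₂O/√M_H₂O)
= (1.94/√30.07) / (1.94/√30.07 + 1.62/√18.02) = 0.3538/(0.3538 + 0.3816) = 0.481.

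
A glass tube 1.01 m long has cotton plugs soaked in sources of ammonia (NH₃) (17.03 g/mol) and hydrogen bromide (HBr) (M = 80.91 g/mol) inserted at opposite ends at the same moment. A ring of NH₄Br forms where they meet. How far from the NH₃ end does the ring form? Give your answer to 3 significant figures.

0.692 m

In equal time, each gas travels a distance ∝ its rate ∝ 1/√M, so d_NH₃/d_HBr = √(M_HBr/M_NH₃) = √(80.91/17.03) = 2.180.
With d_NH₃ + d_HBr = 1.01 m, d_HBr = 1.01/(1 + 2.180) = 0.3176 m.
d_NH₃ = 1.01 − 0.3176 = 0.692 m.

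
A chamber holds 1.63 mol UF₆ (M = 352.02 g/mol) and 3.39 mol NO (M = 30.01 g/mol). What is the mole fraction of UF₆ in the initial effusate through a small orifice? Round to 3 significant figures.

Each component's effusion rate ∝ (its partial pressure)·(1/√M) ∝ n_i/√M_i.
Mole fraction of UF₆ in the effusate = (n_UF₆/√M_UF₆) / (n_UF₆/√M_UF₆ + n_NO/√M_NO)
= (1.63/√352.02) / (1.63/√352.02 + 3.39/√30.01) = 0.08688/(0.08688 + 0.6188) = 0.123.

0.123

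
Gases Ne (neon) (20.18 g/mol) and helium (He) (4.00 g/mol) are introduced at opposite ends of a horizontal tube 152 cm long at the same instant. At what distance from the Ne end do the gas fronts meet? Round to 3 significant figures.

46.8 cm

In equal time, each gas travels a distance ∝ its rate ∝ 1/√M, so d_Ne/d_He = √(M_He/M_Ne) = √(4.00/20.18) = 0.4452.
With d_Ne + d_He = 152 cm, d_He = 152/(1 + 0.4452) = 105.2 cm.
d_Ne = 152 − 105.2 = 46.8 cm.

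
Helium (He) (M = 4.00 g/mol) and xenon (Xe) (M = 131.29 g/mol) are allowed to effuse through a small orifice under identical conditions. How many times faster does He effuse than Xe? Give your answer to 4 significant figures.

Using Graham's law: rate_He/rate_Xe = √(M_Xe/M_He) = √(131.29/4.00) = √32.82 = 5.729.

5.729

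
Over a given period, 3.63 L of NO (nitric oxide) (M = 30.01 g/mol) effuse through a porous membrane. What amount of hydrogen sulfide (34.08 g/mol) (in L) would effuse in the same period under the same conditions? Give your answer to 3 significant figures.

3.41 L

Since effusion rate ∝ 1/√M, rate_H₂S/rate_NO = √(M_NO/M_H₂S) = √(30.01/34.08) = √0.8806 = 0.9384.
So the volume for H₂S is 3.63 × 0.9384 = 3.41 L.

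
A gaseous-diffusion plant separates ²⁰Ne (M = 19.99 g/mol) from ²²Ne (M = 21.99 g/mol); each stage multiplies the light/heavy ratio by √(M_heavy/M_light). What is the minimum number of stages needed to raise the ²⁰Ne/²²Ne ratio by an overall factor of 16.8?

Per stage α = (21.99/19.99)^(1/2) = 1.10005^0.5, giving ln α = 0.04768.
Need α^N ≥ 16.8 ⇒ N ≥ ln(16.8) / ln α = 2.821 / 0.04768 = 59.18.
So at least 60 stages are needed.

60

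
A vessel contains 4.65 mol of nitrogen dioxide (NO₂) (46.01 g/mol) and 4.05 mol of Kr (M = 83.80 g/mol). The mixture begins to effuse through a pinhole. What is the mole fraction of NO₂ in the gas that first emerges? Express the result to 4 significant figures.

Each component's effusion rate ∝ (its partial pressure)·(1/√M) ∝ n_i/√M_i.
Mole fraction of NO₂ in the effusate = (n_NO₂/√M_NO₂) / (n_NO₂/√M_NO₂ + n_Kr/√M_Kr)
= (4.65/√46.01) / (4.65/√46.01 + 4.05/√83.80) = 0.6855/(0.6855 + 0.4424) = 0.6078.

0.6078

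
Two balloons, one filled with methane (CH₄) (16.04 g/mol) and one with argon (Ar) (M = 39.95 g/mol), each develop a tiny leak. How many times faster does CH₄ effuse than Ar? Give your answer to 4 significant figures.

From Graham's law, rate_CH₄/rate_Ar = √(M_Ar/M_CH₄) = √(39.95/16.04) = √2.491 = 1.578.

1.578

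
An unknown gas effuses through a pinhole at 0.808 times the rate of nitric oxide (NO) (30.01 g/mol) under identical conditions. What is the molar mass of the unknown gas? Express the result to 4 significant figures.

From Graham's law, rate_X/rate_NO = √(M_NO/M_X).
0.808 = √(30.01/M_X)
M_X = 30.01 / 0.808² = 30.01 / 0.6529 = 45.97 g/mol

45.97 g/mol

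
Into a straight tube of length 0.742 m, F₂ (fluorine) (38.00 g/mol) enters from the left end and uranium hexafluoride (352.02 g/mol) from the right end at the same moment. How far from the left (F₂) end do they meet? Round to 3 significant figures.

0.559 m

Graham's law gives d_F₂/d_UF₆ = rate_F₂/rate_UF₆ = √(M_UF₆/M_F₂) = √(352.02/38.00) = 3.044.
With d_F₂ + d_UF₆ = 0.742 m, d_UF₆ = 0.742/(1 + 3.044) = 0.1835 m.
d_F₂ = 0.742 − 0.1835 = 0.559 m.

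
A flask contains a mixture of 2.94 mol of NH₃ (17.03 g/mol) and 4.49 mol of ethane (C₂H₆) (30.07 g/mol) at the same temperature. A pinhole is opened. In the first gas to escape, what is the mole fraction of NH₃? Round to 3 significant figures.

Effusion rate of each component ∝ n_i/√M_i (partial pressure × 1/√M).
So x_NH₃ in the escaping gas = (n_NH₃/√M_NH₃) / Σ(n_i/√M_i)
= (2.94/√17.03) / (2.94/√17.03 + 4.49/√30.07) = 0.7124/(0.7124 + 0.8188) = 0.465.

0.465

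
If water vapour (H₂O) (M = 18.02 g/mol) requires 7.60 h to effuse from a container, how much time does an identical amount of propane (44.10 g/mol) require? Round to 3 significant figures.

Graham's law gives t_C₃H₈/t_H₂O = √(M_C₃H₈/M_H₂O) = √(44.10/18.02) = √2.447 = 1.564.
So the time for C₃H₈ is 7.60 × 1.564 = 11.9 h.

11.9 h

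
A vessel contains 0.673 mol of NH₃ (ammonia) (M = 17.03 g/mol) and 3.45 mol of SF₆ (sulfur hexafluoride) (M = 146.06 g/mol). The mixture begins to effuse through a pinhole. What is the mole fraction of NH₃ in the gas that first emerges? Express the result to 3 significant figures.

Rate_i ∝ x_i/√M_i (Graham's law weighted by mole fraction), so the effusate composition follows n_i/√M_i.
x_NH₃(eff) = (n_NH₃/√M_NH₃) / (n_NH₃/√M_NH₃ + n_SF₆/√M_SF₆)
= (0.673/√17.03) / (0.673/√17.03 + 3.45/√146.06) = 0.1631/(0.1631 + 0.2855) = 0.364.

0.364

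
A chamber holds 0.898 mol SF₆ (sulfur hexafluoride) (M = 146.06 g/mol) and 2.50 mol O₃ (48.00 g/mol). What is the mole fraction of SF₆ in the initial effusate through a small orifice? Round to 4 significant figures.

0.1708

Effusion rate of each component ∝ n_i/√M_i (partial pressure × 1/√M).
So x_SF₆ in the escaping gas = (n_SF₆/√M_SF₆) / Σ(n_i/√M_i)
= (0.898/√146.06) / (0.898/√146.06 + 2.50/√48.00) = 0.07430/(0.07430 + 0.3608) = 0.1708.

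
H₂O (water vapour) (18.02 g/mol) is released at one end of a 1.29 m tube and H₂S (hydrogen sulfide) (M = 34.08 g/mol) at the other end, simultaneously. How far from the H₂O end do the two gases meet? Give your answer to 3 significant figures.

In equal time, each gas travels a distance ∝ its rate ∝ 1/√M, so d_H₂O/d_H₂S = √(M_H₂S/M_H₂O) = √(34.08/18.02) = 1.375.
With d_H₂O + d_H₂S = 1.29 m, d_H₂S = 1.29/(1 + 1.375) = 0.5431 m.
d_H₂O = 1.29 − 0.5431 = 0.747 m.

0.747 m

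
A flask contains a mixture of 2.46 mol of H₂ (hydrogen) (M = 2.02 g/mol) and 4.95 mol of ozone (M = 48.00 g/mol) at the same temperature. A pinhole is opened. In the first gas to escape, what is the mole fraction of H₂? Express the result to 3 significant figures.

Rate_i ∝ x_i/√M_i (Graham's law weighted by mole fraction), so the effusate composition follows n_i/√M_i.
x_H₂(eff) = (n_H₂/√M_H₂) / (n_H₂/√M_H₂ + n_O₃/√M_O₃)
= (2.46/√2.02) / (2.46/√2.02 + 4.95/√48.00) = 1.731/(1.731 + 0.7145) = 0.708.

0.708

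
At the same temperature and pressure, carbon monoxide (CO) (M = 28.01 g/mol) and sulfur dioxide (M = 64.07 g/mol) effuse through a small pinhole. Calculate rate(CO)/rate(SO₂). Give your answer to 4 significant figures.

1.512

From Graham's law, rate_CO/rate_SO₂ = √(M_SO₂/M_CO) = √(64.07/28.01) = √2.287 = 1.512.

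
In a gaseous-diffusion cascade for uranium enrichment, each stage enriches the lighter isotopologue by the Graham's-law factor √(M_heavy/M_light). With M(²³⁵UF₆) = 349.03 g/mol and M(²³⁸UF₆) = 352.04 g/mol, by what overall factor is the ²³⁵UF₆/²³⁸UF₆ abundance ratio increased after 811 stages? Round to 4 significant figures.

32.52

Overall factor = α^811 with α = √(352.04/349.03), i.e. (352.04/349.03)^(811/2).
= 1.00862^(811/2) = 32.52.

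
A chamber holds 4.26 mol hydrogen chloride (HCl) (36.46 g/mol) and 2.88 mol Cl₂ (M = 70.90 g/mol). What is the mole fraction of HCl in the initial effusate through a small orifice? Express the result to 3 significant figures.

0.673

Effusion rate of each component ∝ n_i/√M_i (partial pressure × 1/√M).
x_HCl(eff) = (n_HCl/√M_HCl) / (n_HCl/√M_HCl + n_Cl₂/√M_Cl₂)
= (4.26/√36.46) / (4.26/√36.46 + 2.88/√70.90) = 0.7055/(0.7055 + 0.3420) = 0.673.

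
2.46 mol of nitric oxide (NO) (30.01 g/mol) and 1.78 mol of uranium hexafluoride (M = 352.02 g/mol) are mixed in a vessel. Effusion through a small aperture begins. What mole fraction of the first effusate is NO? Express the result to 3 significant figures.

Each component's effusion rate ∝ (its partial pressure)·(1/√M) ∝ n_i/√M_i.
Mole fraction of NO in the effusate = (n_NO/√M_NO) / (n_NO/√M_NO + n_UF₆/√M_UF₆)
= (2.46/√30.01) / (2.46/√30.01 + 1.78/√352.02) = 0.4491/(0.4491 + 0.09487) = 0.826.

0.826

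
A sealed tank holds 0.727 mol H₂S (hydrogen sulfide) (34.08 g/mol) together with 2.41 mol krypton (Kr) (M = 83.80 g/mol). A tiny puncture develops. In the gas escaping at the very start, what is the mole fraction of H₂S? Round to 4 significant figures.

Rate_i ∝ x_i/√M_i (Graham's law weighted by mole fraction), so the effusate composition follows n_i/√M_i.
So x_H₂S in the escaping gas = (n_H₂S/√M_H₂S) / Σ(n_i/√M_i)
= (0.727/√34.08) / (0.727/√34.08 + 2.41/√83.80) = 0.1245/(0.1245 + 0.2633) = 0.3211.

0.3211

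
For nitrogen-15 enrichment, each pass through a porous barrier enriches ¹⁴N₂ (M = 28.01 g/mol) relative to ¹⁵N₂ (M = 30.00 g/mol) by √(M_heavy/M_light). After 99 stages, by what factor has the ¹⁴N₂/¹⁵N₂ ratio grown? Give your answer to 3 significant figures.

Overall factor = α^99 with α = √(30.00/28.01), i.e. (30.00/28.01)^(99/2).
= 1.07105^(99/2) = 29.9.

29.9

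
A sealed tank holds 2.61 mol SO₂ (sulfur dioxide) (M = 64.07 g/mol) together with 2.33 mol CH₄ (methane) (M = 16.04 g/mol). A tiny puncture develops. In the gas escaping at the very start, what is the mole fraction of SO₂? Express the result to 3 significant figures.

Each component's effusion rate ∝ (its partial pressure)·(1/√M) ∝ n_i/√M_i.
Mole fraction of SO₂ in the effusate = (n_SO₂/√M_SO₂) / (n_SO₂/√M_SO₂ + n_CH₄/√M_CH₄)
= (2.61/√64.07) / (2.61/√64.07 + 2.33/√16.04) = 0.3261/(0.3261 + 0.5818) = 0.359.

0.359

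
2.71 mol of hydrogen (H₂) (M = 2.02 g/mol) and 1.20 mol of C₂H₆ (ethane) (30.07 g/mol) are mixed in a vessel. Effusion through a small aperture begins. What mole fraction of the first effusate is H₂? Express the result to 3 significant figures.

The effusion rate of species i is ∝ p_i/√M_i ∝ n_i/√M_i.
Mole fraction of H₂ in the effusate = (n_H₂/√M_H₂) / (n_H₂/√M_H₂ + n_C₂H₆/√M_C₂H₆)
= (2.71/√2.02) / (2.71/√2.02 + 1.20/√30.07) = 1.907/(1.907 + 0.2188) = 0.897.

0.897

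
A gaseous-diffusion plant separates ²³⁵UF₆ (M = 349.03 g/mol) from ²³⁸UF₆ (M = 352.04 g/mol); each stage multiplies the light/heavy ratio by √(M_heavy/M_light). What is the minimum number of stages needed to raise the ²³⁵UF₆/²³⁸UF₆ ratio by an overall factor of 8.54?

Per stage α = (352.04/349.03)^(1/2) = 1.00862^0.5, giving ln α = 0.004293.
Need α^N ≥ 8.54 ⇒ N ≥ ln(8.54) / ln α = 2.145 / 0.004293 = 499.54.
Rounding up, N = 500 stages.

500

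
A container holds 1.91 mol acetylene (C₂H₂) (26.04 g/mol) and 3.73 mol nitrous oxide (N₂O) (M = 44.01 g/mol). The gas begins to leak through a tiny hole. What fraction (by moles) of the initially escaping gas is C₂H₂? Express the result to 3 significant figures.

Effusion rate of each component ∝ n_i/√M_i (partial pressure × 1/√M).
x_C₂H₂(eff) = (n_C₂H₂/√M_C₂H₂) / (n_C₂H₂/√M_C₂H₂ + n_N₂O/√M_N₂O)
= (1.91/√26.04) / (1.91/√26.04 + 3.73/√44.01) = 0.3743/(0.3743 + 0.5623) = 0.400.

0.400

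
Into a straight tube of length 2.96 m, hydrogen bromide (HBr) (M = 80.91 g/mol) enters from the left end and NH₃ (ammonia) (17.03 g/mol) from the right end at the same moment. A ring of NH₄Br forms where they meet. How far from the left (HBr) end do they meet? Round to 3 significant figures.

0.931 m

Distances travelled in equal time are proportional to diffusion rates, so d_HBr/d_NH₃ = √(M_NH₃/M_HBr) = √(17.03/80.91) = 0.4588.
With d_HBr + d_NH₃ = 2.96 m, d_NH₃ = 2.96/(1 + 0.4588) = 2.029 m.
d_HBr = 2.96 − 2.029 = 0.931 m.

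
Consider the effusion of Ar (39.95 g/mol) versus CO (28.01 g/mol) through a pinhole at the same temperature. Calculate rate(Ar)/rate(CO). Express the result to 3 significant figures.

0.837

Since effusion rate ∝ 1/√M, rate_Ar/rate_CO = √(M_CO/M_Ar) = √(28.01/39.95) = √0.7011 = 0.837.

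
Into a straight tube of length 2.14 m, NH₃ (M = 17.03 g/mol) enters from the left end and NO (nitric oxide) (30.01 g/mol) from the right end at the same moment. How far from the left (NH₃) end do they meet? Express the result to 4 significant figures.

1.221 m

In equal time, each gas travels a distance ∝ its rate ∝ 1/√M, so d_NH₃/d_NO = √(M_NO/M_NH₃) = √(30.01/17.03) = 1.327.
With d_NH₃ + d_NO = 2.14 m, d_NO = 2.14/(1 + 1.327) = 0.9195 m.
d_NH₃ = 2.14 − 0.9195 = 1.221 m.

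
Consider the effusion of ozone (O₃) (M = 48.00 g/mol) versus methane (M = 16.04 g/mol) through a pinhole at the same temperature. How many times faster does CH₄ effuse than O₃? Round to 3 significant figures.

Since effusion rate ∝ 1/√M, rate_CH₄/rate_O₃ = √(M_O₃/M_CH₄) = √(48.00/16.04) = √2.993 = 1.73.

1.73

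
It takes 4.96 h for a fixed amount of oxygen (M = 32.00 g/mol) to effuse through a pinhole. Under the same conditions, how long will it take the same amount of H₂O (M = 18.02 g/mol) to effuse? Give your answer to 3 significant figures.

3.72 h

By Graham's law, t_H₂O/t_O₂ = √(M_H₂O/M_O₂) = √(18.02/32.00) = √0.5631 = 0.7504.
So the time for H₂O is 4.96 × 0.7504 = 3.72 h.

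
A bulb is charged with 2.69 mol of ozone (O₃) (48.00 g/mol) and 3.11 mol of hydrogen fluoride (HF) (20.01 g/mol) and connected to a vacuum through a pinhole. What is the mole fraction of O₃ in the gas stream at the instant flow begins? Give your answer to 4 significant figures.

Effusion rate of each component ∝ n_i/√M_i (partial pressure × 1/√M).
So x_O₃ in the escaping gas = (n_O₃/√M_O₃) / Σ(n_i/√M_i)
= (2.69/√48.00) / (2.69/√48.00 + 3.11/√20.01) = 0.3883/(0.3883 + 0.6952) = 0.3583.

0.3583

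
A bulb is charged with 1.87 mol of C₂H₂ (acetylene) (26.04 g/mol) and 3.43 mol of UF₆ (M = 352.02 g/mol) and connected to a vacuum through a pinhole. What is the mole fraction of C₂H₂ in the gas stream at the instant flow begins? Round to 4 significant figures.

0.6672

The effusion rate of species i is ∝ p_i/√M_i ∝ n_i/√M_i.
Mole fraction of C₂H₂ in the effusate = (n_C₂H₂/√M_C₂H₂) / (n_C₂H₂/√M_C₂H₂ + n_UF₆/√M_UF₆)
= (1.87/√26.04) / (1.87/√26.04 + 3.43/√352.02) = 0.3665/(0.3665 + 0.1828) = 0.6672.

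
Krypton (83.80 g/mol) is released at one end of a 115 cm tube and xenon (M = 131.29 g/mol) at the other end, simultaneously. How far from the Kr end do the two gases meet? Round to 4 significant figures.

Distances travelled in equal time are proportional to diffusion rates, so d_Kr/d_Xe = √(M_Xe/M_Kr) = √(131.29/83.80) = 1.252.
With d_Kr + d_Xe = 115 cm, d_Xe = 115/(1 + 1.252) = 51.07 cm.
d_Kr = 115 − 51.07 = 63.93 cm.

63.93 cm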